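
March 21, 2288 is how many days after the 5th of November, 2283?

1598

Nov 5, 2283 → Nov 5, 2284: 366 days (Feb 29, 2284 is in that span).
Nov 5, 2284 → Nov 5, 2285: 365 days.
Nov 5, 2285 → Nov 5, 2286: 365 days.
Nov 5, 2286 → Nov 5, 2287: 365 days.
Nov 5, 2287 → Dec 5, 2287: 30 days (November has 30).
Dec 5, 2287 → Jan 5, 2288: 31 days (December has 31).
Jan 5, 2288 → Feb 5, 2288: 31 days (January has 31).
Feb 5, 2288 → Mar 5, 2288: 29 days (February has 29).
Mar 5, 2288 → Mar 21, 2288: 16 days.
Total: 1598 days.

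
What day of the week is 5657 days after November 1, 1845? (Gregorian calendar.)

First find the weekday of Nov 1, 1845. Doomsday rule: the anchor day for the 1800s is Friday. For year 45: 45÷12 = 3 r 9, and 9÷4 = 2, so 3+9+2 = 14.
Friday + 14 ≡ Friday — that's 1845's doomsday.
In November the doomsday date is Nov 7.
Nov 1 is 6 days before Nov 7; 6 mod 7 = 6, so Friday − 6 = Saturday.
5657 mod 7 = 1, so 5657 days after a Saturday is Saturday + 1 = Sunday.

Sunday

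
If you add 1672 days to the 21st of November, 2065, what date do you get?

June 20, 2070

+365 (one year) → Nov 21, 2066 (1307 left).
+365 (one year) → Nov 21, 2067 (942 left).
+366 (one year; includes Feb 29, 2068) → Nov 21, 2068 (576 left).
+365 (one year) → Nov 21, 2069 (211 left).
Nov has 30 days: +10 → Dec 1, 2069 (201 left).
Dec has 31 days: +31 → Jan 1, 2070 (170 left).
Jan has 31 days: +31 → Feb 1, 2070 (139 left).
Feb has 28 days: +28 → Mar 1, 2070 (111 left).
Mar has 31 days: +31 → Apr 1, 2070 (80 left).
Apr has 30 days: +30 → May 1, 2070 (50 left).
May has 31 days: +31 → Jun 1, 2070 (19 left).
+19 → Jun 20, 2070.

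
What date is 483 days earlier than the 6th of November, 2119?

July 11, 2118

−365 (one year) → Nov 6, 2118 (118 left).
−6 → Oct 31, 2118 (end of Oct, 31 days; 112 left).
−31 → Sep 30, 2118 (end of Sep, 30 days; 81 left).
−30 → Aug 31, 2118 (end of Aug, 31 days; 51 left).
−31 → Jul 31, 2118 (end of Jul, 31 days; 20 left).
−20 → Jul 11, 2118.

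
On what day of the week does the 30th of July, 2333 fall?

Sunday

Doomsday rule: the anchor day for the 2300s is Wednesday. For year 33: 33÷12 = 2 r 9, and 9÷4 = 2, so 2+9+2 = 13.
Wednesday + 13 ≡ Tuesday — that's 2333's doomsday.
In July the doomsday date is Jul 11.
Jul 30 is 19 days after Jul 11; 19 mod 7 = 5, so Tuesday + 5 = Sunday.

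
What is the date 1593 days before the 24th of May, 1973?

January 12, 1969

−365 (one year) → May 24, 1972 (1228 left).
−366 (one year; includes Feb 29, 1972) → May 24, 1971 (862 left).
−365 (one year) → May 24, 1970 (497 left).
−365 (one year) → May 24, 1969 (132 left).
−24 → Apr 30, 1969 (end of Apr, 30 days; 108 left).
−30 → Mar 31, 1969 (end of Mar, 31 days; 78 left).
−31 → Feb 28, 1969 (end of Feb, 28 days; 47 left).
−28 → Jan 31, 1969 (end of Jan, 31 days; 19 left).
−19 → Jan 12, 1969.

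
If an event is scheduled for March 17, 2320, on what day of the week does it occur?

Doomsday rule: the anchor day for the 2300s is Wednesday. For year 20: 20÷12 = 1 r 8, and 8÷4 = 2, so 1+8+2 = 11.
Wednesday + 11 ≡ Sunday — that's 2320's doomsday.
In March the doomsday date is Mar 14.
Mar 17 is 3 days after Mar 14; 3 mod 7 = 3, so Sunday + 3 = Wednesday.

Wednesday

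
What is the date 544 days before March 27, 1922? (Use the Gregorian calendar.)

September 29, 1920

−365 (one year) → Mar 27, 1921 (179 left).
−27 → Feb 28, 1921 (end of Feb, 28 days; 152 left).
−28 → Jan 31, 1921 (end of Jan, 31 days; 124 left).
−31 → Dec 31, 1920 (end of Dec, 31 days; 93 left).
−31 → Nov 30, 1920 (end of Nov, 30 days; 62 left).
−30 → Oct 31, 1920 (end of Oct, 31 days; 32 left).
−31 → Sep 30, 1920 (end of Sep, 30 days; 1 left).
−1 → Sep 29, 1920.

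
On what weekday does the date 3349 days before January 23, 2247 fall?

Wednesday

Jan 23, 2247 is a Saturday.
3349 mod 7 = 3, so 3349 days before a Saturday is Saturday − 3 = Wednesday.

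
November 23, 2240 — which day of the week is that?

Monday

Doomsday rule: the anchor day for the 2200s is Friday. For year 40: 40÷12 = 3 r 4, and 4÷4 = 1, so 3+4+1 = 8.
Friday + 8 ≡ Saturday — that's 2240's doomsday.
In November the doomsday date is Nov 7.
Nov 23 is 16 days after Nov 7; 16 mod 7 = 2, so Saturday + 2 = Monday.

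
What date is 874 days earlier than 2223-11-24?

−365 (one year) → Nov 24, 2222 (509 left).
−365 (one year) → Nov 24, 2221 (144 left).
−24 → Oct 31, 2221 (end of Oct, 31 days; 120 left).
−31 → Sep 30, 2221 (end of Sep, 30 days; 89 left).
−30 → Aug 31, 2221 (end of Aug, 31 days; 59 left).
−31 → Jul 31, 2221 (end of Jul, 31 days; 28 left).
−28 → Jul 3, 2221.

July 3, 2221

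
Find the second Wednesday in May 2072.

May 11, 2072

May 1, 2072 is a Sunday.
The first Wednesday is therefore May 4 (3 days later).
The second Wednesday is 4 + 1×7 = May 11.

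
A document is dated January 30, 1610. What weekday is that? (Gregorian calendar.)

Saturday

Doomsday rule: the anchor day for the 1600s is Tuesday. For year 10: 10÷12 = 0 r 10, and 10÷4 = 2, so 0+10+2 = 12.
Tuesday + 12 ≡ Sunday — that's 1610's doomsday.
In January the doomsday date is Jan 3 (1610 is not a leap year).
Jan 30 is 27 days after Jan 3; 27 mod 7 = 6, so Sunday + 6 = Saturday.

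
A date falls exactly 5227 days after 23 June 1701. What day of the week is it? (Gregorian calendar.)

Tuesday

Jun 23, 1701 is a Thursday.
5227 mod 7 = 5, so 5227 days after a Thursday is Thursday + 5 = Tuesday.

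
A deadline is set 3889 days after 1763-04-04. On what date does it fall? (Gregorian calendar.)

November 26, 1773

+366 (one year; includes Feb 29, 1764) → Apr 4, 1764 (3523 left).
+365 (one year) → Apr 4, 1765 (3158 left).
+365 (one year) → Apr 4, 1766 (2793 left).
+365 (one year) → Apr 4, 1767 (2428 left).
+366 (one year; includes Feb 29, 1768) → Apr 4, 1768 (2062 left).
+365 (one year) → Apr 4, 1769 (1697 left).
+365 (one year) → Apr 4, 1770 (1332 left).
+365 (one year) → Apr 4, 1771 (967 left).
+366 (one year; includes Feb 29, 1772) → Apr 4, 1772 (601 left).
+365 (one year) → Apr 4, 1773 (236 left).
Apr has 30 days: +27 → May 1, 1773 (209 left).
May has 31 days: +31 → Jun 1, 1773 (178 left).
Jun has 30 days: +30 → Jul 1, 1773 (148 left).
Jul has 31 days: +31 → Aug 1, 1773 (117 left).
Aug has 31 days: +31 → Sep 1, 1773 (86 left).
Sep has 30 days: +30 → Oct 1, 1773 (56 left).
Oct has 31 days: +31 → Nov 1, 1773 (25 left).
+25 → Nov 26, 1773.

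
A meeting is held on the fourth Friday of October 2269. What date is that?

October 22, 2269

October 1, 2269 is a Friday.
The first Friday is therefore October 1 (same day).
The fourth Friday is 1 + 3×7 = October 22.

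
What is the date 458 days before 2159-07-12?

April 10, 2158

−365 (one year) → Jul 12, 2158 (93 left).
−12 → Jun 30, 2158 (end of Jun, 30 days; 81 left).
−30 → May 31, 2158 (end of May, 31 days; 51 left).
−31 → Apr 30, 2158 (end of Apr, 30 days; 20 left).
−20 → Apr 10, 2158.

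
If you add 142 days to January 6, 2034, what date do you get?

May 28, 2034

Jan has 31 days: +26 → Feb 1, 2034 (116 left).
Feb has 28 days: +28 → Mar 1, 2034 (88 left).
Mar has 31 days: +31 → Apr 1, 2034 (57 left).
Apr has 30 days: +30 → May 1, 2034 (27 left).
+27 → May 28, 2034.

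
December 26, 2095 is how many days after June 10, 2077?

Jun 10, 2077 → Jun 10, 2078: 365 days.
Jun 10, 2078 → Jun 10, 2079: 365 days.
Jun 10, 2079 → Jun 10, 2080: 366 days (Feb 29, 2080 is in that span).
Jun 10, 2080 → Jun 10, 2081: 365 days.
Jun 10, 2081 → Jun 10, 2082: 365 days.
Jun 10, 2082 → Jun 10, 2083: 365 days.
Jun 10, 2083 → Jun 10, 2084: 366 days (Feb 29, 2084 is in that span).
Jun 10, 2084 → Jun 10, 2085: 365 days.
Jun 10, 2085 → Jun 10, 2086: 365 days.
Jun 10, 2086 → Jun 10, 2087: 365 days.
Jun 10, 2087 → Jun 10, 2088: 366 days (Feb 29, 2088 is in that span).
Jun 10, 2088 → Jun 10, 2089: 365 days.
Jun 10, 2089 → Jun 10, 2090: 365 days.
Jun 10, 2090 → Jun 10, 2091: 365 days.
Jun 10, 2091 → Jun 10, 2092: 366 days (Feb 29, 2092 is in that span).
Jun 10, 2092 → Jun 10, 2093: 365 days.
Jun 10, 2093 → Jun 10, 2094: 365 days.
Jun 10, 2094 → Jun 10, 2095: 365 days.
Jun 10, 2095 → Jul 10, 2095: 30 days (June has 30).
Jul 10, 2095 → Aug 10, 2095: 31 days (July has 31).
Aug 10, 2095 → Sep 10, 2095: 31 days (August has 31).
Sep 10, 2095 → Oct 10, 2095: 30 days (September has 30).
Oct 10, 2095 → Nov 10, 2095: 31 days (October has 31).
Nov 10, 2095 → Dec 10, 2095: 30 days (November has 30).
Dec 10, 2095 → Dec 26, 2095: 16 days.
Total: 6773 days.

6773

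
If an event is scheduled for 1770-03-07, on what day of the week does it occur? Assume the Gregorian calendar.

Doomsday rule: the anchor day for the 1700s is Sunday. For year 70: 70÷12 = 5 r 10, and 10÷4 = 2, so 5+10+2 = 17.
Sunday + 17 ≡ Wednesday — that's 1770's doomsday.
In March the doomsday date is Mar 14.
Mar 7 is 7 days before Mar 14; 7 mod 7 = 0, so Wednesday − 0 = Wednesday.

Wednesday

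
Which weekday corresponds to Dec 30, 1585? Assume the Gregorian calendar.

Doomsday rule: the anchor day for the 1500s is Wednesday. For year 85: 85÷12 = 7 r 1, and 1÷4 = 0, so 7+1+0 = 8.
Wednesday + 8 ≡ Thursday — that's 1585's doomsday.
In December the doomsday date is Dec 12.
Dec 30 is 18 days after Dec 12; 18 mod 7 = 4, so Thursday + 4 = Monday.

Monday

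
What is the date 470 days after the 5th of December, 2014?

March 19, 2016

+365 (one year) → Dec 5, 2015 (105 left).
Dec has 31 days: +27 → Jan 1, 2016 (78 left).
Jan has 31 days: +31 → Feb 1, 2016 (47 left).
Feb has 29 days: +29 → Mar 1, 2016 (18 left).
+18 → Mar 19, 2016.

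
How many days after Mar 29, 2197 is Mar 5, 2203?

Mar 29, 2197 → Mar 29, 2198: 365 days.
Mar 29, 2198 → Mar 29, 2199: 365 days.
Mar 29, 2199 → Mar 29, 2200: 365 days.
Mar 29, 2200 → Mar 29, 2201: 365 days.
Mar 29, 2201 → Mar 29, 2202: 365 days.
Mar 29, 2202 → Apr 29, 2202: 31 days (March has 31).
Apr 29, 2202 → May 29, 2202: 30 days (April has 30).
May 29, 2202 → Jun 29, 2202: 31 days (May has 31).
Jun 29, 2202 → Jul 29, 2202: 30 days (June has 30).
Jul 29, 2202 → Aug 29, 2202: 31 days (July has 31).
Aug 29, 2202 → Sep 29, 2202: 31 days (August has 31).
Sep 29, 2202 → Oct 29, 2202: 30 days (September has 30).
Oct 29, 2202 → Nov 29, 2202: 31 days (October has 31).
Nov 29, 2202 → Dec 29, 2202: 30 days (November has 30).
Dec 29, 2202 → Jan 29, 2203: 31 days (December has 31).
Jan 29, 2203 → Feb 28, 2203: 30 days (January has 31).
Feb 28, 2203 → Mar 5, 2203: 5 days.
Total: 2166 days.

2166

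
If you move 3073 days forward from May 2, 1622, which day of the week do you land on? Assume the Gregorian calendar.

First find the weekday of May 2, 1622. Doomsday rule: the anchor day for the 1600s is Tuesday. For year 22: 22÷12 = 1 r 10, and 10÷4 = 2, so 1+10+2 = 13.
Tuesday + 13 ≡ Monday — that's 1622's doomsday.
In May the doomsday date is May 9.
May 2 is 7 days before May 9; 7 mod 7 = 0, so Monday − 0 = Monday.
3073 mod 7 = 0, so 3073 days after a Monday is Monday + 0 = Monday.

Monday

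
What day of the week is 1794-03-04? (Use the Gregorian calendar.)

Tuesday

Doomsday rule: the anchor day for the 1700s is Sunday. For year 94: 94÷12 = 7 r 10, and 10÷4 = 2, so 7+10+2 = 19.
Sunday + 19 ≡ Friday — that's 1794's doomsday.
In March the doomsday date is Mar 14.
Mar 4 is 10 days before Mar 14; 10 mod 7 = 3, so Friday − 3 = Tuesday.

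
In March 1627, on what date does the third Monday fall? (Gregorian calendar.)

March 15, 1627

March 1, 1627 is a Monday.
The first Monday is therefore March 1 (same day).
The third Monday is 1 + 2×7 = March 15.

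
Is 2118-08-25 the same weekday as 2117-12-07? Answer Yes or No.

From Dec 7, 2117 to Aug 25, 2118 is 261 days.
261 mod 7 = 2, so they are different weekdays.
(Dec 7, 2117 is a Tuesday; Aug 25, 2118 is a Thursday.)

No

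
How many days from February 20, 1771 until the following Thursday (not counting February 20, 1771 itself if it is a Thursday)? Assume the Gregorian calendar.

1

Feb 20, 1771 is a Wednesday.
From Wednesday to the next Thursday is 1 day.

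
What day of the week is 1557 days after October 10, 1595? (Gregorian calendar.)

Friday

First find the weekday of Oct 10, 1595. Doomsday rule: the anchor day for the 1500s is Wednesday. For year 95: 95÷12 = 7 r 11, and 11÷4 = 2, so 7+11+2 = 20.
Wednesday + 20 ≡ Tuesday — that's 1595's doomsday.
In October the doomsday date is Oct 10.
Oct 10 is the doomsday itself: Tuesday.
1557 mod 7 = 3, so 1557 days after a Tuesday is Tuesday + 3 = Friday.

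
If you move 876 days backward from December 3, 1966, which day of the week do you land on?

Friday

First find the weekday of Dec 3, 1966. Doomsday rule: the anchor day for the 1900s is Wednesday. For year 66: 66÷12 = 5 r 6, and 6÷4 = 1, so 5+6+1 = 12.
Wednesday + 12 ≡ Monday — that's 1966's doomsday.
In December the doomsday date is Dec 12.
Dec 3 is 9 days before Dec 12; 9 mod 7 = 2, so Monday − 2 = Saturday.
876 mod 7 = 1, so 876 days before a Saturday is Saturday − 1 = Friday.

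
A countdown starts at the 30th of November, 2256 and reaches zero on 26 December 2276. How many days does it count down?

Nov 30, 2256 → Nov 30, 2257: 365 days.
Nov 30, 2257 → Nov 30, 2258: 365 days.
Nov 30, 2258 → Nov 30, 2259: 365 days.
Nov 30, 2259 → Nov 30, 2260: 366 days (Feb 29, 2260 is in that span).
Nov 30, 2260 → Nov 30, 2261: 365 days.
Nov 30, 2261 → Nov 30, 2262: 365 days.
Nov 30, 2262 → Nov 30, 2263: 365 days.
Nov 30, 2263 → Nov 30, 2264: 366 days (Feb 29, 2264 is in that span).
Nov 30, 2264 → Nov 30, 2265: 365 days.
Nov 30, 2265 → Nov 30, 2266: 365 days.
Nov 30, 2266 → Nov 30, 2267: 365 days.
Nov 30, 2267 → Nov 30, 2268: 366 days (Feb 29, 2268 is in that span).
Nov 30, 2268 → Nov 30, 2269: 365 days.
Nov 30, 2269 → Nov 30, 2270: 365 days.
Nov 30, 2270 → Nov 30, 2271: 365 days.
Nov 30, 2271 → Nov 30, 2272: 366 days (Feb 29, 2272 is in that span).
Nov 30, 2272 → Nov 30, 2273: 365 days.
Nov 30, 2273 → Nov 30, 2274: 365 days.
Nov 30, 2274 → Nov 30, 2275: 365 days.
Nov 30, 2275 → Dec 30, 2275: 30 days (November has 30).
Dec 30, 2275 → Jan 30, 2276: 31 days (December has 31).
Jan 30, 2276 → Feb 29, 2276: 30 days (January has 31).
Feb 29, 2276 → Mar 29, 2276: 29 days (February has 29).
Mar 29, 2276 → Apr 29, 2276: 31 days (March has 31).
Apr 29, 2276 → May 29, 2276: 30 days (April has 30).
May 29, 2276 → Jun 29, 2276: 31 days (May has 31).
Jun 29, 2276 → Jul 29, 2276: 30 days (June has 30).
Jul 29, 2276 → Aug 29, 2276: 31 days (July has 31).
Aug 29, 2276 → Sep 29, 2276: 31 days (August has 31).
Sep 29, 2276 → Oct 29, 2276: 30 days (September has 30).
Oct 29, 2276 → Nov 29, 2276: 31 days (October has 31).
Nov 29, 2276 → Dec 26, 2276: 27 days.
Total: 7331 days.

7331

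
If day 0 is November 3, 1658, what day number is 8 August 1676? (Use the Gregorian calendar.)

Nov 3, 1658 → Nov 3, 1659: 365 days.
Nov 3, 1659 → Nov 3, 1660: 366 days (Feb 29, 1660 is in that span).
Nov 3, 1660 → Nov 3, 1661: 365 days.
Nov 3, 1661 → Nov 3, 1662: 365 days.
Nov 3, 1662 → Nov 3, 1663: 365 days.
Nov 3, 1663 → Nov 3, 1664: 366 days (Feb 29, 1664 is in that span).
Nov 3, 1664 → Nov 3, 1665: 365 days.
Nov 3, 1665 → Nov 3, 1666: 365 days.
Nov 3, 1666 → Nov 3, 1667: 365 days.
Nov 3, 1667 → Nov 3, 1668: 366 days (Feb 29, 1668 is in that span).
Nov 3, 1668 → Nov 3, 1669: 365 days.
Nov 3, 1669 → Nov 3, 1670: 365 days.
Nov 3, 1670 → Nov 3, 1671: 365 days.
Nov 3, 1671 → Nov 3, 1672: 366 days (Feb 29, 1672 is in that span).
Nov 3, 1672 → Nov 3, 1673: 365 days.
Nov 3, 1673 → Nov 3, 1674: 365 days.
Nov 3, 1674 → Nov 3, 1675: 365 days.
Nov 3, 1675 → Dec 3, 1675: 30 days (November has 30).
Dec 3, 1675 → Jan 3, 1676: 31 days (December has 31).
Jan 3, 1676 → Feb 3, 1676: 31 days (January has 31).
Feb 3, 1676 → Mar 3, 1676: 29 days (February has 29).
Mar 3, 1676 → Apr 3, 1676: 31 days (March has 31).
Apr 3, 1676 → May 3, 1676: 30 days (April has 30).
May 3, 1676 → Jun 3, 1676: 31 days (May has 31).
Jun 3, 1676 → Jul 3, 1676: 30 days (June has 30).
Jul 3, 1676 → Aug 3, 1676: 31 days (July has 31).
Aug 3, 1676 → Aug 8, 1676: 5 days.
Total: 6488 days.

6488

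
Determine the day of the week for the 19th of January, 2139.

Monday

Doomsday rule: the anchor day for the 2100s is Sunday. For year 39: 39÷12 = 3 r 3, and 3÷4 = 0, so 3+3+0 = 6.
Sunday + 6 ≡ Saturday — that's 2139's doomsday.
In January the doomsday date is Jan 3 (2139 is not a leap year).
Jan 19 is 16 days after Jan 3; 16 mod 7 = 2, so Saturday + 2 = Monday.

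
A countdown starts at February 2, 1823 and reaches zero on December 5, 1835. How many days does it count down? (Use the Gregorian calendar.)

4689

Feb 2, 1823 → Feb 2, 1824: 365 days.
Feb 2, 1824 → Feb 2, 1825: 366 days (Feb 29, 1824 is in that span).
Feb 2, 1825 → Feb 2, 1826: 365 days.
Feb 2, 1826 → Feb 2, 1827: 365 days.
Feb 2, 1827 → Feb 2, 1828: 365 days.
Feb 2, 1828 → Feb 2, 1829: 366 days (Feb 29, 1828 is in that span).
Feb 2, 1829 → Feb 2, 1830: 365 days.
Feb 2, 1830 → Feb 2, 1831: 365 days.
Feb 2, 1831 → Feb 2, 1832: 365 days.
Feb 2, 1832 → Feb 2, 1833: 366 days (Feb 29, 1832 is in that span).
Feb 2, 1833 → Feb 2, 1834: 365 days.
Feb 2, 1834 → Feb 2, 1835: 365 days.
Feb 2, 1835 → Mar 2, 1835: 28 days (February has 28).
Mar 2, 1835 → Apr 2, 1835: 31 days (March has 31).
Apr 2, 1835 → May 2, 1835: 30 days (April has 30).
May 2, 1835 → Jun 2, 1835: 31 days (May has 31).
Jun 2, 1835 → Jul 2, 1835: 30 days (June has 30).
Jul 2, 1835 → Aug 2, 1835: 31 days (July has 31).
Aug 2, 1835 → Sep 2, 1835: 31 days (August has 31).
Sep 2, 1835 → Oct 2, 1835: 30 days (September has 30).
Oct 2, 1835 → Nov 2, 1835: 31 days (October has 31).
Nov 2, 1835 → Dec 2, 1835: 30 days (November has 30).
Dec 2, 1835 → Dec 5, 1835: 3 days.
Total: 4689 days.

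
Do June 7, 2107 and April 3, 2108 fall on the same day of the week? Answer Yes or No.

From Jun 7, 2107 to Apr 3, 2108 is 301 days.
301 mod 7 = 0, so they are the same weekday.
(Jun 7, 2107 is a Tuesday; Apr 3, 2108 is a Tuesday.)

Yes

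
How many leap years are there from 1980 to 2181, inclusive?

Multiples of 4 in [1980,2181]: 51.
Of those, multiples of 100: 2 (not leap unless ÷400).
Multiples of 400: 1.
Leap years = 51 − 2 + 1 = 50.

50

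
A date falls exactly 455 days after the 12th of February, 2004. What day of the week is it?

Thursday

Feb 12, 2004 is a Thursday.
455 mod 7 = 0, so 455 days after a Thursday is Thursday + 0 = Thursday.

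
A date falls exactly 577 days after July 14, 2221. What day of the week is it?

First find the weekday of Jul 14, 2221. Doomsday rule: the anchor day for the 2200s is Friday. For year 21: 21÷12 = 1 r 9, and 9÷4 = 2, so 1+9+2 = 12.
Friday + 12 ≡ Wednesday — that's 2221's doomsday.
In July the doomsday date is Jul 11.
Jul 14 is 3 days after Jul 11; 3 mod 7 = 3, so Wednesday + 3 = Saturday.
577 mod 7 = 3, so 577 days after a Saturday is Saturday + 3 = Tuesday.

Tuesday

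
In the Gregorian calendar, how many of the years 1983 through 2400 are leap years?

102

Multiples of 4 in [1983,2400]: 105.
Of those, multiples of 100: 5 (not leap unless ÷400).
Multiples of 400: 2.
Leap years = 105 − 5 + 2 = 102.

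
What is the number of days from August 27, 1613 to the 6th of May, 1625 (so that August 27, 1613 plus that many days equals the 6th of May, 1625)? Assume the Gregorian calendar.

Aug 27, 1613 → Aug 27, 1614: 365 days.
Aug 27, 1614 → Aug 27, 1615: 365 days.
Aug 27, 1615 → Aug 27, 1616: 366 days (Feb 29, 1616 is in that span).
Aug 27, 1616 → Aug 27, 1617: 365 days.
Aug 27, 1617 → Aug 27, 1618: 365 days.
Aug 27, 1618 → Aug 27, 1619: 365 days.
Aug 27, 1619 → Aug 27, 1620: 366 days (Feb 29, 1620 is in that span).
Aug 27, 1620 → Aug 27, 1621: 365 days.
Aug 27, 1621 → Aug 27, 1622: 365 days.
Aug 27, 1622 → Aug 27, 1623: 365 days.
Aug 27, 1623 → Aug 27, 1624: 366 days (Feb 29, 1624 is in that span).
Aug 27, 1624 → Sep 27, 1624: 31 days (August has 31).
Sep 27, 1624 → Oct 27, 1624: 30 days (September has 30).
Oct 27, 1624 → Nov 27, 1624: 31 days (October has 31).
Nov 27, 1624 → Dec 27, 1624: 30 days (November has 30).
Dec 27, 1624 → Jan 27, 1625: 31 days (December has 31).
Jan 27, 1625 → Feb 27, 1625: 31 days (January has 31).
Feb 27, 1625 → Mar 27, 1625: 28 days (February has 28).
Mar 27, 1625 → Apr 27, 1625: 31 days (March has 31).
Apr 27, 1625 → May 6, 1625: 9 days.
Total: 4270 days.

4270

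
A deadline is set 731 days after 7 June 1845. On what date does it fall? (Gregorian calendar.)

+365 (one year) → Jun 7, 1846 (366 left).
Jun has 30 days: +24 → Jul 1, 1846 (342 left).
Jul has 31 days: +31 → Aug 1, 1846 (311 left).
Aug has 31 days: +31 → Sep 1, 1846 (280 left).
Sep has 30 days: +30 → Oct 1, 1846 (250 left).
Oct has 31 days: +31 → Nov 1, 1846 (219 left).
Nov has 30 days: +30 → Dec 1, 1846 (189 left).
Dec has 31 days: +31 → Jan 1, 1847 (158 left).
Jan has 31 days: +31 → Feb 1, 1847 (127 left).
Feb has 28 days: +28 → Mar 1, 1847 (99 left).
Mar has 31 days: +31 → Apr 1, 1847 (68 left).
Apr has 30 days: +30 → May 1, 1847 (38 left).
May has 31 days: +31 → Jun 1, 1847 (7 left).
+7 → Jun 8, 1847.

June 8, 1847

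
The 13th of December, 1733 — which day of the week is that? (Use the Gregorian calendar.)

Doomsday rule: the anchor day for the 1700s is Sunday. For year 33: 33÷12 = 2 r 9, and 9÷4 = 2, so 2+9+2 = 13.
Sunday + 13 ≡ Saturday — that's 1733's doomsday.
In December the doomsday date is Dec 12.
Dec 13 is 1 day after Dec 12; 1 mod 7 = 1, so Saturday + 1 = Sunday.

Sunday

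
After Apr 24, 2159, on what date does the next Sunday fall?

Apr 24, 2159 is a Tuesday.
From Tuesday to the next Sunday is 5 days.
Apr 24, 2159 + 5 = Apr 29, 2159.

April 29, 2159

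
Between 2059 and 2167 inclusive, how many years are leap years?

26

Multiples of 4 in [2059,2167]: 27.
Of those, multiples of 100: 1 (not leap unless ÷400).
Multiples of 400: 0.
Leap years = 27 − 1 + 0 = 26.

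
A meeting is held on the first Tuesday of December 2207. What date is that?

December 1, 2207 is a Tuesday.
The first Tuesday is therefore December 1 (same day).

December 1, 2207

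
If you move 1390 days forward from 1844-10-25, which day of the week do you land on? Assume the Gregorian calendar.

Tuesday

First find the weekday of Oct 25, 1844. Doomsday rule: the anchor day for the 1800s is Friday. For year 44: 44÷12 = 3 r 8, and 8÷4 = 2, so 3+8+2 = 13.
Friday + 13 ≡ Thursday — that's 1844's doomsday.
In October the doomsday date is Oct 10.
Oct 25 is 15 days after Oct 10; 15 mod 7 = 1, so Thursday + 1 = Friday.
1390 mod 7 = 4, so 1390 days after a Friday is Friday + 4 = Tuesday.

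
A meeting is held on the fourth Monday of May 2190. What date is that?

May 24, 2190

May 1, 2190 is a Saturday.
The first Monday is therefore May 3 (2 days later).
The fourth Monday is 3 + 3×7 = May 24.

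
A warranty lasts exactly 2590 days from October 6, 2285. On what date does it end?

+365 (one year) → Oct 6, 2286 (2225 left).
+365 (one year) → Oct 6, 2287 (1860 left).
+366 (one year; includes Feb 29, 2288) → Oct 6, 2288 (1494 left).
+365 (one year) → Oct 6, 2289 (1129 left).
+365 (one year) → Oct 6, 2290 (764 left).
+365 (one year) → Oct 6, 2291 (399 left).
Oct has 31 days: +26 → Nov 1, 2291 (373 left).
Nov has 30 days: +30 → Dec 1, 2291 (343 left).
Dec has 31 days: +31 → Jan 1, 2292 (312 left).
Jan has 31 days: +31 → Feb 1, 2292 (281 left).
Feb has 29 days: +29 → Mar 1, 2292 (252 left).
Mar has 31 days: +31 → Apr 1, 2292 (221 left).
Apr has 30 days: +30 → May 1, 2292 (191 left).
May has 31 days: +31 → Jun 1, 2292 (160 left).
Jun has 30 days: +30 → Jul 1, 2292 (130 left).
Jul has 31 days: +31 → Aug 1, 2292 (99 left).
Aug has 31 days: +31 → Sep 1, 2292 (68 left).
Sep has 30 days: +30 → Oct 1, 2292 (38 left).
Oct has 31 days: +31 → Nov 1, 2292 (7 left).
+7 → Nov 8, 2292.

November 8, 2292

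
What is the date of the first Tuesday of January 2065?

January 1, 2065 is a Thursday.
The first Tuesday is therefore January 6 (5 days later).

January 6, 2065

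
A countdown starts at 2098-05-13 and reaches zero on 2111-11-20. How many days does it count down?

May 13, 2098 → May 13, 2099: 365 days.
May 13, 2099 → May 13, 2100: 365 days.
May 13, 2100 → May 13, 2101: 365 days.
May 13, 2101 → May 13, 2102: 365 days.
May 13, 2102 → May 13, 2103: 365 days.
May 13, 2103 → May 13, 2104: 366 days (Feb 29, 2104 is in that span).
May 13, 2104 → May 13, 2105: 365 days.
May 13, 2105 → May 13, 2106: 365 days.
May 13, 2106 → May 13, 2107: 365 days.
May 13, 2107 → May 13, 2108: 366 days (Feb 29, 2108 is in that span).
May 13, 2108 → May 13, 2109: 365 days.
May 13, 2109 → May 13, 2110: 365 days.
May 13, 2110 → May 13, 2111: 365 days.
May 13, 2111 → Jun 13, 2111: 31 days (May has 31).
Jun 13, 2111 → Jul 13, 2111: 30 days (June has 30).
Jul 13, 2111 → Aug 13, 2111: 31 days (July has 31).
Aug 13, 2111 → Sep 13, 2111: 31 days (August has 31).
Sep 13, 2111 → Oct 13, 2111: 30 days (September has 30).
Oct 13, 2111 → Nov 13, 2111: 31 days (October has 31).
Nov 13, 2111 → Nov 20, 2111: 7 days.
Total: 4938 days.

4938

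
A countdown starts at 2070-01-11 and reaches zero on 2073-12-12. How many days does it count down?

Jan 11, 2070 → Jan 11, 2071: 365 days.
Jan 11, 2071 → Jan 11, 2072: 365 days.
Jan 11, 2072 → Jan 11, 2073: 366 days (Feb 29, 2072 is in that span).
Jan 11, 2073 → Feb 11, 2073: 31 days (January has 31).
Feb 11, 2073 → Mar 11, 2073: 28 days (February has 28).
Mar 11, 2073 → Apr 11, 2073: 31 days (March has 31).
Apr 11, 2073 → May 11, 2073: 30 days (April has 30).
May 11, 2073 → Jun 11, 2073: 31 days (May has 31).
Jun 11, 2073 → Jul 11, 2073: 30 days (June has 30).
Jul 11, 2073 → Aug 11, 2073: 31 days (July has 31).
Aug 11, 2073 → Sep 11, 2073: 31 days (August has 31).
Sep 11, 2073 → Oct 11, 2073: 30 days (September has 30).
Oct 11, 2073 → Nov 11, 2073: 31 days (October has 31).
Nov 11, 2073 → Dec 11, 2073: 30 days (November has 30).
Dec 11, 2073 → Dec 12, 2073: 1 days.
Total: 1431 days.

1431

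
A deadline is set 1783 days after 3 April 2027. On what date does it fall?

+366 (one year; includes Feb 29, 2028) → Apr 3, 2028 (1417 left).
+365 (one year) → Apr 3, 2029 (1052 left).
+365 (one year) → Apr 3, 2030 (687 left).
+365 (one year) → Apr 3, 2031 (322 left).
Apr has 30 days: +28 → May 1, 2031 (294 left).
May has 31 days: +31 → Jun 1, 2031 (263 left).
Jun has 30 days: +30 → Jul 1, 2031 (233 left).
Jul has 31 days: +31 → Aug 1, 2031 (202 left).
Aug has 31 days: +31 → Sep 1, 2031 (171 left).
Sep has 30 days: +30 → Oct 1, 2031 (141 left).
Oct has 31 days: +31 → Nov 1, 2031 (110 left).
Nov has 30 days: +30 → Dec 1, 2031 (80 left).
Dec has 31 days: +31 → Jan 1, 2032 (49 left).
Jan has 31 days: +31 → Feb 1, 2032 (18 left).
+18 → Feb 19, 2032.

February 19, 2032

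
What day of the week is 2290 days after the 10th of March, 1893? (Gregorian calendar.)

First find the weekday of Mar 10, 1893. Doomsday rule: the anchor day for the 1800s is Friday. For year 93: 93÷12 = 7 r 9, and 9÷4 = 2, so 7+9+2 = 18.
Friday + 18 ≡ Tuesday — that's 1893's doomsday.
In March the doomsday date is Mar 14.
Mar 10 is 4 days before Mar 14; 4 mod 7 = 4, so Tuesday − 4 = Friday.
2290 mod 7 = 1, so 2290 days after a Friday is Friday + 1 = Saturday.

Saturday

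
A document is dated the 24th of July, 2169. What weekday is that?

Doomsday rule: the anchor day for the 2100s is Sunday. For year 69: 69÷12 = 5 r 9, and 9÷4 = 2, so 5+9+2 = 16.
Sunday + 16 ≡ Tuesday — that's 2169's doomsday.
In July the doomsday date is Jul 11.
Jul 24 is 13 days after Jul 11; 13 mod 7 = 6, so Tuesday + 6 = Monday.

Monday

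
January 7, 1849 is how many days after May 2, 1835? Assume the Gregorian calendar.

May 2, 1835 → May 2, 1836: 366 days (Feb 29, 1836 is in that span).
May 2, 1836 → May 2, 1837: 365 days.
May 2, 1837 → May 2, 1838: 365 days.
May 2, 1838 → May 2, 1839: 365 days.
May 2, 1839 → May 2, 1840: 366 days (Feb 29, 1840 is in that span).
May 2, 1840 → May 2, 1841: 365 days.
May 2, 1841 → May 2, 1842: 365 days.
May 2, 1842 → May 2, 1843: 365 days.
May 2, 1843 → May 2, 1844: 366 days (Feb 29, 1844 is in that span).
May 2, 1844 → May 2, 1845: 365 days.
May 2, 1845 → May 2, 1846: 365 days.
May 2, 1846 → May 2, 1847: 365 days.
May 2, 1847 → May 2, 1848: 366 days (Feb 29, 1848 is in that span).
May 2, 1848 → Jun 2, 1848: 31 days (May has 31).
Jun 2, 1848 → Jul 2, 1848: 30 days (June has 30).
Jul 2, 1848 → Aug 2, 1848: 31 days (July has 31).
Aug 2, 1848 → Sep 2, 1848: 31 days (August has 31).
Sep 2, 1848 → Oct 2, 1848: 30 days (September has 30).
Oct 2, 1848 → Nov 2, 1848: 31 days (October has 31).
Nov 2, 1848 → Dec 2, 1848: 30 days (November has 30).
Dec 2, 1848 → Jan 2, 1849: 31 days (December has 31).
Jan 2, 1849 → Jan 7, 1849: 5 days.
Total: 4999 days.

4999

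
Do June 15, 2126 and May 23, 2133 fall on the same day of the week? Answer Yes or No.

From Jun 15, 2126 to May 23, 2133 is 2534 days.
2534 mod 7 = 0, so they are the same weekday.
(Jun 15, 2126 is a Saturday; May 23, 2133 is a Saturday.)

Yes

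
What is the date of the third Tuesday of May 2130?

May 1, 2130 is a Monday.
The first Tuesday is therefore May 2 (1 days later).
The third Tuesday is 2 + 2×7 = May 16.

May 16, 2130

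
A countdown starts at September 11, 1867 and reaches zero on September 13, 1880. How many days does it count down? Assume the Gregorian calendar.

4751

Sep 11, 1867 → Sep 11, 1868: 366 days (Feb 29, 1868 is in that span).
Sep 11, 1868 → Sep 11, 1869: 365 days.
Sep 11, 1869 → Sep 11, 1870: 365 days.
Sep 11, 1870 → Sep 11, 1871: 365 days.
Sep 11, 1871 → Sep 11, 1872: 366 days (Feb 29, 1872 is in that span).
Sep 11, 1872 → Sep 11, 1873: 365 days.
Sep 11, 1873 → Sep 11, 1874: 365 days.
Sep 11, 1874 → Sep 11, 1875: 365 days.
Sep 11, 1875 → Sep 11, 1876: 366 days (Feb 29, 1876 is in that span).
Sep 11, 1876 → Sep 11, 1877: 365 days.
Sep 11, 1877 → Sep 11, 1878: 365 days.
Sep 11, 1878 → Sep 11, 1879: 365 days.
Sep 11, 1879 → Oct 11, 1879: 30 days (September has 30).
Oct 11, 1879 → Nov 11, 1879: 31 days (October has 31).
Nov 11, 1879 → Dec 11, 1879: 30 days (November has 30).
Dec 11, 1879 → Jan 11, 1880: 31 days (December has 31).
Jan 11, 1880 → Feb 11, 1880: 31 days (January has 31).
Feb 11, 1880 → Mar 11, 1880: 29 days (February has 29).
Mar 11, 1880 → Apr 11, 1880: 31 days (March has 31).
Apr 11, 1880 → May 11, 1880: 30 days (April has 30).
May 11, 1880 → Jun 11, 1880: 31 days (May has 31).
Jun 11, 1880 → Jul 11, 1880: 30 days (June has 30).
Jul 11, 1880 → Aug 11, 1880: 31 days (July has 31).
Aug 11, 1880 → Sep 11, 1880: 31 days (August has 31).
Sep 11, 1880 → Sep 13, 1880: 2 days.
Total: 4751 days.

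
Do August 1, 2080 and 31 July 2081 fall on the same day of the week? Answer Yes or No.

Yes

From Aug 1, 2080 to Jul 31, 2081 is 364 days.
364 mod 7 = 0, so they are the same weekday.
(Aug 1, 2080 is a Thursday; Jul 31, 2081 is a Thursday.)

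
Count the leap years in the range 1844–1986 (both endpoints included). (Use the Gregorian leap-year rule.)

Multiples of 4 in [1844,1986]: 36.
Of those, multiples of 100: 1 (not leap unless ÷400).
Multiples of 400: 0.
Leap years = 36 − 1 + 0 = 35.

35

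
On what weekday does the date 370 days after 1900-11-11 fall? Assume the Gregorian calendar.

Nov 11, 1900 is a Sunday.
370 mod 7 = 6, so 370 days after a Sunday is Sunday + 6 = Saturday.

Saturday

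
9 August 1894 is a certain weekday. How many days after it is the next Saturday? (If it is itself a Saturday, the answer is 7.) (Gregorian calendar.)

Aug 9, 1894 is a Thursday.
From Thursday to the next Saturday is 2 days.

2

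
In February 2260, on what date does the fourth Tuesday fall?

February 28, 2260

February 1, 2260 is a Wednesday.
The first Tuesday is therefore February 7 (6 days later).
The fourth Tuesday is 7 + 3×7 = February 28.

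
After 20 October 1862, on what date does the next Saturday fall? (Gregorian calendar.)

October 25, 1862

Oct 20, 1862 is a Monday.
From Monday to the next Saturday is 5 days.
Oct 20, 1862 + 5 = Oct 25, 1862.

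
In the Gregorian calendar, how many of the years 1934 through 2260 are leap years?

Multiples of 4 in [1934,2260]: 82.
Of those, multiples of 100: 3 (not leap unless ÷400).
Multiples of 400: 1.
Leap years = 82 − 3 + 1 = 80.

80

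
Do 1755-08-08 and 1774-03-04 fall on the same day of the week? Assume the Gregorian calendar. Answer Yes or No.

Yes

From Aug 8, 1755 to Mar 4, 1774 is 6783 days.
6783 mod 7 = 0, so they are the same weekday.
(Aug 8, 1755 is a Friday; Mar 4, 1774 is a Friday.)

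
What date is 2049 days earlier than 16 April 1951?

September 5, 1945

−365 (one year) → Apr 16, 1950 (1684 left).
−365 (one year) → Apr 16, 1949 (1319 left).
−365 (one year) → Apr 16, 1948 (954 left).
−366 (one year; includes Feb 29, 1948) → Apr 16, 1947 (588 left).
−365 (one year) → Apr 16, 1946 (223 left).
−16 → Mar 31, 1946 (end of Mar, 31 days; 207 left).
−31 → Feb 28, 1946 (end of Feb, 28 days; 176 left).
−28 → Jan 31, 1946 (end of Jan, 31 days; 148 left).
−31 → Dec 31, 1945 (end of Dec, 31 days; 117 left).
−31 → Nov 30, 1945 (end of Nov, 30 days; 86 left).
−30 → Oct 31, 1945 (end of Oct, 31 days; 56 left).
−31 → Sep 30, 1945 (end of Sep, 30 days; 25 left).
−25 → Sep 5, 1945.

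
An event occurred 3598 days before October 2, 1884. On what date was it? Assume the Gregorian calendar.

−366 (one year; includes Feb 29, 1884) → Oct 2, 1883 (3232 left).
−365 (one year) → Oct 2, 1882 (2867 left).
−365 (one year) → Oct 2, 1881 (2502 left).
−365 (one year) → Oct 2, 1880 (2137 left).
−366 (one year; includes Feb 29, 1880) → Oct 2, 1879 (1771 left).
−365 (one year) → Oct 2, 1878 (1406 left).
−365 (one year) → Oct 2, 1877 (1041 left).
−365 (one year) → Oct 2, 1876 (676 left).
−366 (one year; includes Feb 29, 1876) → Oct 2, 1875 (310 left).
−2 → Sep 30, 1875 (end of Sep, 30 days; 308 left).
−30 → Aug 31, 1875 (end of Aug, 31 days; 278 left).
−31 → Jul 31, 1875 (end of Jul, 31 days; 247 left).
−31 → Jun 30, 1875 (end of Jun, 30 days; 216 left).
−30 → May 31, 1875 (end of May, 31 days; 186 left).
−31 → Apr 30, 1875 (end of Apr, 30 days; 155 left).
−30 → Mar 31, 1875 (end of Mar, 31 days; 125 left).
−31 → Feb 28, 1875 (end of Feb, 28 days; 94 left).
−28 → Jan 31, 1875 (end of Jan, 31 days; 66 left).
−31 → Dec 31, 1874 (end of Dec, 31 days; 35 left).
−31 → Nov 30, 1874 (end of Nov, 30 days; 4 left).
−4 → Nov 26, 1874.

November 26, 1874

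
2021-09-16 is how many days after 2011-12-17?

Dec 17, 2011 → Dec 17, 2012: 366 days (Feb 29, 2012 is in that span).
Dec 17, 2012 → Dec 17, 2013: 365 days.
Dec 17, 2013 → Dec 17, 2014: 365 days.
Dec 17, 2014 → Dec 17, 2015: 365 days.
Dec 17, 2015 → Dec 17, 2016: 366 days (Feb 29, 2016 is in that span).
Dec 17, 2016 → Dec 17, 2017: 365 days.
Dec 17, 2017 → Dec 17, 2018: 365 days.
Dec 17, 2018 → Dec 17, 2019: 365 days.
Dec 17, 2019 → Dec 17, 2020: 366 days (Feb 29, 2020 is in that span).
Dec 17, 2020 → Jan 17, 2021: 31 days (December has 31).
Jan 17, 2021 → Feb 17, 2021: 31 days (January has 31).
Feb 17, 2021 → Mar 17, 2021: 28 days (February has 28).
Mar 17, 2021 → Apr 17, 2021: 31 days (March has 31).
Apr 17, 2021 → May 17, 2021: 30 days (April has 30).
May 17, 2021 → Jun 17, 2021: 31 days (May has 31).
Jun 17, 2021 → Jul 17, 2021: 30 days (June has 30).
Jul 17, 2021 → Aug 17, 2021: 31 days (July has 31).
Aug 17, 2021 → Sep 16, 2021: 30 days.
Total: 3561 days.

3561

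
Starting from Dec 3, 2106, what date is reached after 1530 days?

+365 (one year) → Dec 3, 2107 (1165 left).
+366 (one year; includes Feb 29, 2108) → Dec 3, 2108 (799 left).
+365 (one year) → Dec 3, 2109 (434 left).
+365 (one year) → Dec 3, 2110 (69 left).
Dec has 31 days: +29 → Jan 1, 2111 (40 left).
Jan has 31 days: +31 → Feb 1, 2111 (9 left).
+9 → Feb 10, 2111.

February 10, 2111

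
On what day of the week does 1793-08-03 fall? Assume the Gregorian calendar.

Doomsday rule: the anchor day for the 1700s is Sunday. For year 93: 93÷12 = 7 r 9, and 9÷4 = 2, so 7+9+2 = 18.
Sunday + 18 ≡ Thursday — that's 1793's doomsday.
In August the doomsday date is Aug 8.
Aug 3 is 5 days before Aug 8; 5 mod 7 = 5, so Thursday − 5 = Saturday.

Saturday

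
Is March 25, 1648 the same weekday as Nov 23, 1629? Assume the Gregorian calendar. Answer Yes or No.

No

From Nov 23, 1629 to Mar 25, 1648 is 6697 days.
6697 mod 7 = 5, so they are different weekdays.
(Nov 23, 1629 is a Friday; Mar 25, 1648 is a Wednesday.)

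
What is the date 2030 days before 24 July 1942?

−365 (one year) → Jul 24, 1941 (1665 left).
−365 (one year) → Jul 24, 1940 (1300 left).
−366 (one year; includes Feb 29, 1940) → Jul 24, 1939 (934 left).
−365 (one year) → Jul 24, 1938 (569 left).
−365 (one year) → Jul 24, 1937 (204 left).
−24 → Jun 30, 1937 (end of Jun, 30 days; 180 left).
−30 → May 31, 1937 (end of May, 31 days; 150 left).
−31 → Apr 30, 1937 (end of Apr, 30 days; 119 left).
−30 → Mar 31, 1937 (end of Mar, 31 days; 89 left).
−31 → Feb 28, 1937 (end of Feb, 28 days; 58 left).
−28 → Jan 31, 1937 (end of Jan, 31 days; 30 left).
−30 → Jan 1, 1937.

January 1, 1937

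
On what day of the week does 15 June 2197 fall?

Thursday

Doomsday rule: the anchor day for the 2100s is Sunday. For year 97: 97÷12 = 8 r 1, and 1÷4 = 0, so 8+1+0 = 9.
Sunday + 9 ≡ Tuesday — that's 2197's doomsday.
In June the doomsday date is Jun 6.
Jun 15 is 9 days after Jun 6; 9 mod 7 = 2, so Tuesday + 2 = Thursday.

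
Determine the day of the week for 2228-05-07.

Wednesday

Doomsday rule: the anchor day for the 2200s is Friday. For year 28: 28÷12 = 2 r 4, and 4÷4 = 1, so 2+4+1 = 7.
Friday + 7 ≡ Friday — that's 2228's doomsday.
In May the doomsday date is May 9.
May 7 is 2 days before May 9; 2 mod 7 = 2, so Friday − 2 = Wednesday.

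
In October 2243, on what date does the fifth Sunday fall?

October 29, 2243

October 1, 2243 is a Sunday.
The first Sunday is therefore October 1 (same day).
The fifth Sunday is 1 + 4×7 = October 29.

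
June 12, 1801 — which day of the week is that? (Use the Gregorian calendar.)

Doomsday rule: the anchor day for the 1800s is Friday. For year 01: 1÷12 = 0 r 1, and 1÷4 = 0, so 0+1+0 = 1.
Friday + 1 ≡ Saturday — that's 1801's doomsday.
In June the doomsday date is Jun 6.
Jun 12 is 6 days after Jun 6; 6 mod 7 = 6, so Saturday + 6 = Friday.

Friday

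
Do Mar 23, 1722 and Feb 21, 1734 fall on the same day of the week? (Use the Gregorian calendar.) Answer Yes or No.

From Mar 23, 1722 to Feb 21, 1734 is 4353 days.
4353 mod 7 = 6, so they are different weekdays.
(Mar 23, 1722 is a Monday; Feb 21, 1734 is a Sunday.)

No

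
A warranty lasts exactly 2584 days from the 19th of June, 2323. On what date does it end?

July 16, 2330

+366 (one year; includes Feb 29, 2324) → Jun 19, 2324 (2218 left).
+365 (one year) → Jun 19, 2325 (1853 left).
+365 (one year) → Jun 19, 2326 (1488 left).
+365 (one year) → Jun 19, 2327 (1123 left).
+366 (one year; includes Feb 29, 2328) → Jun 19, 2328 (757 left).
+365 (one year) → Jun 19, 2329 (392 left).
Jun has 30 days: +12 → Jul 1, 2329 (380 left).
Jul has 31 days: +31 → Aug 1, 2329 (349 left).
Aug has 31 days: +31 → Sep 1, 2329 (318 left).
Sep has 30 days: +30 → Oct 1, 2329 (288 left).
Oct has 31 days: +31 → Nov 1, 2329 (257 left).
Nov has 30 days: +30 → Dec 1, 2329 (227 left).
Dec has 31 days: +31 → Jan 1, 2330 (196 left).
Jan has 31 days: +31 → Feb 1, 2330 (165 left).
Feb has 28 days: +28 → Mar 1, 2330 (137 left).
Mar has 31 days: +31 → Apr 1, 2330 (106 left).
Apr has 30 days: +30 → May 1, 2330 (76 left).
May has 31 days: +31 → Jun 1, 2330 (45 left).
Jun has 30 days: +30 → Jul 1, 2330 (15 left).
+15 → Jul 16, 2330.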